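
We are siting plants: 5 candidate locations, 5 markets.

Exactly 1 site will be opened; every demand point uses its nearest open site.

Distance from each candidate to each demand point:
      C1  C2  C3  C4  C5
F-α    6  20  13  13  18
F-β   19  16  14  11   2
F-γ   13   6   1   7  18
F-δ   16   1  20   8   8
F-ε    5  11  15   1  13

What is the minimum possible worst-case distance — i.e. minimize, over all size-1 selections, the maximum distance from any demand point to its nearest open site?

Open {F-ε}.
  Farthest demand point is C3 at distance 15 (to F-ε); all others are ≤ 15.
With {F-γ} the worst case is 18.
With {F-β} the worst case is 19.
No size-1 selection achieves below 15.

15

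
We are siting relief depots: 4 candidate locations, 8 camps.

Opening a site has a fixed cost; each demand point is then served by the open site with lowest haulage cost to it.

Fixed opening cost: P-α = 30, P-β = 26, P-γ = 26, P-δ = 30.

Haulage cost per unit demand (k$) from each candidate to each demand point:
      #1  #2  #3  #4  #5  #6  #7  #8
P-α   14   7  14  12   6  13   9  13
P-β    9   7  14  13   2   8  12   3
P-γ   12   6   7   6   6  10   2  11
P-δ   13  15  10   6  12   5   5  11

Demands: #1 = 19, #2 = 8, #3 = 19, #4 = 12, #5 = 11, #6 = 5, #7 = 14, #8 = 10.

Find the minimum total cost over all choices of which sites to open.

596

Open {P-β, P-γ}: assign each demand point to its cheapest open site.
  #1→P-β 19×9=171, #2→P-γ 8×6=48, #3→P-γ 19×7=133, #4→P-γ 12×6=72, #5→P-β 11×2=22, #6→P-β 5×8=40, #7→P-γ 14×2=28, #8→P-β 10×3=30
  haulage cost 544, fixed 52 → total 596.
Compare {P-β, P-γ, P-δ}: haulage cost 529 + fixed 82 = 611.
Compare {P-α, P-β, P-γ}: haulage cost 544 + fixed 82 = 626.
Compare {P-α, P-β, P-γ, P-δ}: haulage cost 529 + fixed 112 = 641.
All other subsets cost ≥ 611. Minimum total cost: 596.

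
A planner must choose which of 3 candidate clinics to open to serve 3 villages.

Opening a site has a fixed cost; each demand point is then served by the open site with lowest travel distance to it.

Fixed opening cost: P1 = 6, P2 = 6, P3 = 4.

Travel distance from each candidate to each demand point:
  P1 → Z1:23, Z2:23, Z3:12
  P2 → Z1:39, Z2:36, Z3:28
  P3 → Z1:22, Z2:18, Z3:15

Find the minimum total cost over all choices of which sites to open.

59

Open {P3}: assign each demand point to its cheapest open site.
  Z1→P3 22, Z2→P3 18, Z3→P3 15
  travel distance 55, fixed 4 → total 59.
Compare {P1, P3}: travel distance 52 + fixed 10 = 62.
Compare {P1}: travel distance 58 + fixed 6 = 64.
Compare {P2, P3}: travel distance 55 + fixed 10 = 65.
All other subsets cost ≥ 62. Minimum total cost: 59.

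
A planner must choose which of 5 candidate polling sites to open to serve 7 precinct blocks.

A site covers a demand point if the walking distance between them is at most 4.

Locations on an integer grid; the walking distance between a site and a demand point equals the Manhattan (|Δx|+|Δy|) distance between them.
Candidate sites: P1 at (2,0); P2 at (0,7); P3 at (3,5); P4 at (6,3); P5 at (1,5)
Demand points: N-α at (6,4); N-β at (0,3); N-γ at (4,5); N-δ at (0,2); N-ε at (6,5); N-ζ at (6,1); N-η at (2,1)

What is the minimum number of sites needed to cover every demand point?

3

Coverage sets (demand points within 4 of each site):
  P1: {N-δ, N-η}
  P2: {N-β}
  P3: {N-α, N-γ, N-ε}
  P4: {N-α, N-γ, N-ε, N-ζ}
  P5: {N-β, N-γ, N-δ}
No 2 sites suffice: every size-2 union leaves at least one demand point uncovered.
But {P1, P2, P4} covers everything, so the minimum is 3.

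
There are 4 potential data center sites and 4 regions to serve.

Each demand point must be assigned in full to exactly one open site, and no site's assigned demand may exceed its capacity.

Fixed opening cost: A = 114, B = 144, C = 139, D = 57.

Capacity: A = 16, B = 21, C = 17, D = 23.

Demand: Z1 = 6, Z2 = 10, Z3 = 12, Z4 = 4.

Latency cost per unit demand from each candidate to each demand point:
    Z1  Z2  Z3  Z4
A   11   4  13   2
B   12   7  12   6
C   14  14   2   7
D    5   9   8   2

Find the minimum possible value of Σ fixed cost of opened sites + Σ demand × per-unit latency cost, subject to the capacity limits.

Open {A, D}; cheapest assignment that respects the capacities:
  A (cap 16, load 14): Z2, Z4 — cost 10×4 + 4×2 = 48
  D (cap 23, load 18): Z1, Z3 — cost 6×5 + 12×8 = 126
  Shipping 174, fixed 171 → total 345.
  Any other capacity-feasible assignment to {A, D} ships for at least 174.
Compare {C, D}: its best feasible assignment gives total 348.
Compare {B, D}: its best feasible assignment gives total 405.
Every other set of open sites that can feasibly serve all demand totals ≥ 348 even under its best assignment. Minimum: 345.

345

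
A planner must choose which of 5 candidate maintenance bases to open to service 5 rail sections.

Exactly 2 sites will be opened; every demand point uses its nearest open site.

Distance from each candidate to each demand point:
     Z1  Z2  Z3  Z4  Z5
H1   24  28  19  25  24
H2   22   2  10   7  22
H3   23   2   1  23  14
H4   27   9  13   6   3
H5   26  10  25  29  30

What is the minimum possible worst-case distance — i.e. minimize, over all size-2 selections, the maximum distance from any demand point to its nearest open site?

22

Open {H1, H2}.
  Farthest demand point is Z1 at distance 22 (to H2); all others are ≤ 22.
With {H2, H3} the worst case is 22.
With {H2, H4} the worst case is 22.
No size-2 selection achieves below 22.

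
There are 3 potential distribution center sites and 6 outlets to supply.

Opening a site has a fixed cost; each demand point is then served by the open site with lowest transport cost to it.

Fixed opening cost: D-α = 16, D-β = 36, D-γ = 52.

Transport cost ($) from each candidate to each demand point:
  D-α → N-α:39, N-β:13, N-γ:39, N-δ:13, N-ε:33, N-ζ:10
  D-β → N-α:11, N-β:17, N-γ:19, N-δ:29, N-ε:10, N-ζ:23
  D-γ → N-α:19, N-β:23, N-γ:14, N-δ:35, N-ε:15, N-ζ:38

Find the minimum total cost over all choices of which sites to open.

128

Open {D-α, D-β}: assign each demand point to its cheapest open site.
  N-α→D-β 11, N-β→D-α 13, N-γ→D-β 19, N-δ→D-α 13, N-ε→D-β 10, N-ζ→D-α 10
  transport cost 76, fixed 52 → total 128.
Compare {D-β}: transport cost 109 + fixed 36 = 145.
Compare {D-α, D-γ}: transport cost 84 + fixed 68 = 152.
Compare {D-α}: transport cost 147 + fixed 16 = 163.
All other subsets cost ≥ 145. Minimum total cost: 128.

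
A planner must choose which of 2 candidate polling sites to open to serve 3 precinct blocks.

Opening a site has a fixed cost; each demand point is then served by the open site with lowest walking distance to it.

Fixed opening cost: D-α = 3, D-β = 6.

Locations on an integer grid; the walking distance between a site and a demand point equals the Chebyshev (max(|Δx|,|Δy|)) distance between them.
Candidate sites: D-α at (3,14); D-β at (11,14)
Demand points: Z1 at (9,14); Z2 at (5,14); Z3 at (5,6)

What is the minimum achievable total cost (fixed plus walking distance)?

19

Open {D-α}: assign each demand point to its cheapest open site.
  Z1→D-α 6, Z2→D-α 2, Z3→D-α 8
  walking distance 16, fixed 3 → total 19.
Compare {D-α, D-β}: walking distance 12 + fixed 9 = 21.
Compare {D-β}: walking distance 16 + fixed 6 = 22.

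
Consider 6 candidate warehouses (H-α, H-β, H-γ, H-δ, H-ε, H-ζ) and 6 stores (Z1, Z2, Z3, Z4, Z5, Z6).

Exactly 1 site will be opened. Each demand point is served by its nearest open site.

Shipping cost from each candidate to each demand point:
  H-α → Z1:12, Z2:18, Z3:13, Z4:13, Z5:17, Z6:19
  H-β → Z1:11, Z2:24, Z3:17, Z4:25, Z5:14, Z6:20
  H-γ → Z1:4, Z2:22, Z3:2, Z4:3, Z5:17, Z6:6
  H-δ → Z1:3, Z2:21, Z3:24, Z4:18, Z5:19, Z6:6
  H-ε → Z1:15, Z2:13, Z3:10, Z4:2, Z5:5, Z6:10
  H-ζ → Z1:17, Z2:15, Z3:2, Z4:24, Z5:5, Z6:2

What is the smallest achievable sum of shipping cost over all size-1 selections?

Open {H-γ}.
  Z1→H-γ 4, Z2→H-γ 22, Z3→H-γ 2, Z4→H-γ 3, Z5→H-γ 17, Z6→H-γ 6  ⇒ total 54.
Compare {H-ε}: total 55.
Compare {H-ζ}: total 65.
No size-1 selection does better; minimum is 54.

54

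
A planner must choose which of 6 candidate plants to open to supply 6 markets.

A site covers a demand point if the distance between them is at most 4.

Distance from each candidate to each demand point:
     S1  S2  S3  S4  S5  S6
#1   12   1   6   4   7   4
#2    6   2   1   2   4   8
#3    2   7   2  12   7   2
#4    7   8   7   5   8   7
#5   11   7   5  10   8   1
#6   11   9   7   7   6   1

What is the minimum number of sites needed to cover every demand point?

2

Coverage sets (demand points within 4 of each site):
  #1: {S2, S4, S6}
  #2: {S2, S3, S4, S5}
  #3: {S1, S3, S6}
  #4: {}
  #5: {S6}
  #6: {S6}
No single site covers all 6 demand points.
But {#2, #3} covers everything, so the minimum is 2.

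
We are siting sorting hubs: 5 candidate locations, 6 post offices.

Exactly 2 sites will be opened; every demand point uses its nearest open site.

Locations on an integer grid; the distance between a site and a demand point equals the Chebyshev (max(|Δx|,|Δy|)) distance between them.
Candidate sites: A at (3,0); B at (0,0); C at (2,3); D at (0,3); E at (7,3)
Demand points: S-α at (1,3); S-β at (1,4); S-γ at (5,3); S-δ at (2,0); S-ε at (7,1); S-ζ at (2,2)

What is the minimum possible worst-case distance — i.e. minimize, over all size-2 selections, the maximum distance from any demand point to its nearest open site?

Open {C, E}.
  Farthest demand point is S-δ at distance 3 (to C); all others are ≤ 3.
With {D, E} the worst case is 3.
With {A, B} the worst case is 4.
No size-2 selection achieves below 3.

3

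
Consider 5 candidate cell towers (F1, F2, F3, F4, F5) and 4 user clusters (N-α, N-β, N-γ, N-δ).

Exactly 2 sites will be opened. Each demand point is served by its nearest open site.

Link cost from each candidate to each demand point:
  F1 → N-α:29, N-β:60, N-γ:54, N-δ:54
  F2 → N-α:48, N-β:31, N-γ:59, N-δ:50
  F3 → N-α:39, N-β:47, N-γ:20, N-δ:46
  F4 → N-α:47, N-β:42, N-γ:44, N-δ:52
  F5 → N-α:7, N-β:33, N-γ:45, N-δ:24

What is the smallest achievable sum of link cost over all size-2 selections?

Open {F3, F5}.
  N-α→F5 7, N-β→F5 33, N-γ→F3 20, N-δ→F5 24  ⇒ total 84.
Compare {F2, F5}: total 107.
Compare {F4, F5}: total 108.
No size-2 selection does better; minimum is 84.

84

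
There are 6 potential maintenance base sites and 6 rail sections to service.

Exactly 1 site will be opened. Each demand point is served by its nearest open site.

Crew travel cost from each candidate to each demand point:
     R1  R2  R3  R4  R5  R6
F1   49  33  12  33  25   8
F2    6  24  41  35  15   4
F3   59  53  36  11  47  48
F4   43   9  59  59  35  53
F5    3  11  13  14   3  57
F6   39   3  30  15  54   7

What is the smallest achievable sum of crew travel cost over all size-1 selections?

Open {F5}.
  R1→F5 3, R2→F5 11, R3→F5 13, R4→F5 14, R5→F5 3, R6→F5 57  ⇒ total 101.
Compare {F2}: total 125.
Compare {F6}: total 148.
No size-1 selection does better; minimum is 101.

101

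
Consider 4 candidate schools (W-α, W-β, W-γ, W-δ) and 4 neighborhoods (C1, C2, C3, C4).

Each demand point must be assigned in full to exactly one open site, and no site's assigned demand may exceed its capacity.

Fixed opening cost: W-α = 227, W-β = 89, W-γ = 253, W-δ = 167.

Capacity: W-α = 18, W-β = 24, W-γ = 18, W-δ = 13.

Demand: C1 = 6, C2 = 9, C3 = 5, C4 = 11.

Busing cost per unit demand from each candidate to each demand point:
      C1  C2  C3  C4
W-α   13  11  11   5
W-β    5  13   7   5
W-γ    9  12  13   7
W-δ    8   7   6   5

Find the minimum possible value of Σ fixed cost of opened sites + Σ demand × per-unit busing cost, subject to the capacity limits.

Open {W-β, W-δ}; cheapest assignment that respects the capacities:
  W-β (cap 24, load 22): C1, C3, C4 — cost 6×5 + 5×7 + 11×5 = 120
  W-δ (cap 13, load 9): C2 — cost 9×7 = 63
  Shipping 183, fixed 256 → total 439.
  Any other capacity-feasible assignment to {W-β, W-δ} ships for at least 183.
Compare {W-α, W-β}: its best feasible assignment gives total 535.
Compare {W-β, W-γ}: its best feasible assignment gives total 570.
Every other set of open sites that can feasibly serve all demand totals ≥ 535 even under its best assignment. Minimum: 439.

439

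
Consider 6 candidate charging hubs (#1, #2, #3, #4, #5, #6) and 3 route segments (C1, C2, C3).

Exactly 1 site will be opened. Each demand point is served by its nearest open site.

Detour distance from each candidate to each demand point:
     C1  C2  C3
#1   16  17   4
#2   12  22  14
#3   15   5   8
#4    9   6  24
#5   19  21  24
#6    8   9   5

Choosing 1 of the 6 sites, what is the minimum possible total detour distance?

22

Open {#6}.
  C1→#6 8, C2→#6 9, C3→#6 5  ⇒ total 22.
Compare {#3}: total 28.
Compare {#1}: total 37.
No size-1 selection does better; minimum is 22.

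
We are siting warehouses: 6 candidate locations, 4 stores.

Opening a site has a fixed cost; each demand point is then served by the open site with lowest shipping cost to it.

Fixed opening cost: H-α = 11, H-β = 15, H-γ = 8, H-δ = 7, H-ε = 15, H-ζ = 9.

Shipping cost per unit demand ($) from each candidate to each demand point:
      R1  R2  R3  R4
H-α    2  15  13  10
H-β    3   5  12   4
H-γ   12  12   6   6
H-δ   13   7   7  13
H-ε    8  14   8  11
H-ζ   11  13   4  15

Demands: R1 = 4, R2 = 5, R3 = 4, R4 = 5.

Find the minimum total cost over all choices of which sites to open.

97

Open {H-β, H-ζ}: assign each demand point to its cheapest open site.
  R1→H-β 4×3=12, R2→H-β 5×5=25, R3→H-ζ 4×4=16, R4→H-β 5×4=20
  shipping cost 73, fixed 24 → total 97.
Compare {H-β, H-γ}: shipping cost 81 + fixed 23 = 104.
Compare {H-α, H-β, H-ζ}: shipping cost 69 + fixed 35 = 104.
Compare {H-β, H-δ, H-ζ}: shipping cost 73 + fixed 31 = 104.
All other subsets cost ≥ 104. Minimum total cost: 97.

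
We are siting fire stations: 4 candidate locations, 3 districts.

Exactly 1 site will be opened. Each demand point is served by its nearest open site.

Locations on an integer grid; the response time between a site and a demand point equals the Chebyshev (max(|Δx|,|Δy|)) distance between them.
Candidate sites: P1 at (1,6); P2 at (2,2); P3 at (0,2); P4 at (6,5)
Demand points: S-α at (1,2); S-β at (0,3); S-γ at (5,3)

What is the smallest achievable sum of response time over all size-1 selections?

6

Open {P2}.
  S-α→P2 1, S-β→P2 2, S-γ→P2 3  ⇒ total 6.
Compare {P3}: total 7.
Compare {P1}: total 11.
No size-1 selection does better; minimum is 6.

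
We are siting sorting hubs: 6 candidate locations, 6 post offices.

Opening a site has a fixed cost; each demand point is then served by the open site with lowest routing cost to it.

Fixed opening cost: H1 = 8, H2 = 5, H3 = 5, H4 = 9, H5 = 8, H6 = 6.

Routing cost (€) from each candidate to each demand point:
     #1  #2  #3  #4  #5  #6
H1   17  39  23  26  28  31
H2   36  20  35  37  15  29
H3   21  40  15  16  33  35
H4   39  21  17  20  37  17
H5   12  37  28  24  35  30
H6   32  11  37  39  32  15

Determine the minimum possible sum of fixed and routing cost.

Open {H2, H3, H5, H6}: assign each demand point to its cheapest open site.
  #1→H5 12, #2→H6 11, #3→H3 15, #4→H3 16, #5→H2 15, #6→H6 15
  routing cost 84, fixed 24 → total 108.
Compare {H2, H3, H6}: routing cost 93 + fixed 16 = 109.
Compare {H1, H2, H3, H6}: routing cost 89 + fixed 24 = 113.
Compare {H1, H2, H3, H5, H6}: routing cost 84 + fixed 32 = 116.
All other subsets cost ≥ 109. Minimum total cost: 108.

108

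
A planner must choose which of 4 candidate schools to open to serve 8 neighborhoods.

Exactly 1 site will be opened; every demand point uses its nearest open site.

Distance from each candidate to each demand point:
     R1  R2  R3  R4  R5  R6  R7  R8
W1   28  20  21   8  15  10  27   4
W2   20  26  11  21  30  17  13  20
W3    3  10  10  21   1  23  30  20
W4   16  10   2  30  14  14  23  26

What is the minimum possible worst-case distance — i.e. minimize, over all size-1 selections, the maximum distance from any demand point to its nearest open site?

Open {W1}.
  Farthest demand point is R1 at distance 28 (to W1); all others are ≤ 28.
With {W2} the worst case is 30.
With {W3} the worst case is 30.
No size-1 selection achieves below 28.

28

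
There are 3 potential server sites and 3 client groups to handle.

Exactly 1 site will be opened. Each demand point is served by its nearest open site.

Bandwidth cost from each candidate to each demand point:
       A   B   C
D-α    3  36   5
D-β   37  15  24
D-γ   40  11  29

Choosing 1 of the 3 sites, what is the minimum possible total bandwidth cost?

Open {D-α}.
  A→D-α 3, B→D-α 36, C→D-α 5  ⇒ total 44.
Compare {D-β}: total 76.
Compare {D-γ}: total 80.

44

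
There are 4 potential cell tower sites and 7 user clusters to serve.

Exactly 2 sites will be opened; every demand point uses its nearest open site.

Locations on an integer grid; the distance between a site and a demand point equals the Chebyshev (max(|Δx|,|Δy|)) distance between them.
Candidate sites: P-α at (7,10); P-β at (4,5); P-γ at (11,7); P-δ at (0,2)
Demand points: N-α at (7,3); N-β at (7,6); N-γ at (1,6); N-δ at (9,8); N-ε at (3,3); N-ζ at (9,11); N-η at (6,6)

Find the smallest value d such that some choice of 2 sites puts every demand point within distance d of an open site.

Open {P-α, P-β}.
  Farthest demand point is N-α at distance 3 (to P-β); all others are ≤ 3.
With {P-β, P-γ} the worst case is 4.
With {P-γ, P-δ} the worst case is 5.
No size-2 selection achieves below 3.

3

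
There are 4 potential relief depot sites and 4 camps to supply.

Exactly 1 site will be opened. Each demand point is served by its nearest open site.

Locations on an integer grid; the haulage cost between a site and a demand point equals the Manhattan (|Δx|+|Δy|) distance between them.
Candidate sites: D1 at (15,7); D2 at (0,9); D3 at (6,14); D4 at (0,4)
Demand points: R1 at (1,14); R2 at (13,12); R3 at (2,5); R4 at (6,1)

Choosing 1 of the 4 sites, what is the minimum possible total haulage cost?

Open {D3}.
  R1→D3 5, R2→D3 9, R3→D3 13, R4→D3 13  ⇒ total 40.
Compare {D2}: total 42.
Compare {D4}: total 44.
No size-1 selection does better; minimum is 40.

40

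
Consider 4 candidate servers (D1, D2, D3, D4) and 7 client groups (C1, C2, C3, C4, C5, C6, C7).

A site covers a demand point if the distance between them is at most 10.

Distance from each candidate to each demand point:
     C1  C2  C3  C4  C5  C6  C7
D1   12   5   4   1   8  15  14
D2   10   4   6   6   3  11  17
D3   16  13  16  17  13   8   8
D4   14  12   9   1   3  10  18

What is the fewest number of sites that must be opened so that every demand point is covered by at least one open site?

2

Coverage sets (demand points within 10 of each site):
  D1: {C2, C3, C4, C5}
  D2: {C1, C2, C3, C4, C5}
  D3: {C6, C7}
  D4: {C3, C4, C5, C6}
No single site covers all 7 demand points.
But {D2, D3} covers everything, so the minimum is 2.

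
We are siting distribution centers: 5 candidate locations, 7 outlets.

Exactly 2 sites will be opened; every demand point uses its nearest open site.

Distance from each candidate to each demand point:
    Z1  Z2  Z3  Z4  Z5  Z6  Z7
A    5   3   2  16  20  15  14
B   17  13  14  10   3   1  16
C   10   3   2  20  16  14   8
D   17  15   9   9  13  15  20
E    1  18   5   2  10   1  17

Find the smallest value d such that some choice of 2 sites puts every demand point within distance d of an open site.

Open {B, C}.
  Farthest demand point is Z1 at distance 10 (to C); all others are ≤ 10.
With {C, E} the worst case is 10.
With {A, B} the worst case is 14.
No size-2 selection achieves below 10.

10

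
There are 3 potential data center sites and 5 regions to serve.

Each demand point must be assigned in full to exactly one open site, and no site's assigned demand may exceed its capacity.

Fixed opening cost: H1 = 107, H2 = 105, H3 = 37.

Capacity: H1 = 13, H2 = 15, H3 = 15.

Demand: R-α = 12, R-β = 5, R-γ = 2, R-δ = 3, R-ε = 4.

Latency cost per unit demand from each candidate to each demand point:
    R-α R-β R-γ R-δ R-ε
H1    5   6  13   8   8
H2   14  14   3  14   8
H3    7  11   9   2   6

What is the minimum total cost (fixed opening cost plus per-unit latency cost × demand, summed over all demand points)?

307

Open {H1, H3}; cheapest assignment that respects the capacities:
  H1 (cap 13, load 12): R-α — cost 12×5 = 60
  H3 (cap 15, load 14): R-β, R-γ, R-δ, R-ε — cost 5×11 + 2×9 + 3×2 + 4×6 = 103
  Shipping 163, fixed 144 → total 307.
  Any other capacity-feasible assignment to {H1, H3} ships for at least 163.
Compare {H2, H3}: its best feasible assignment gives total 340.
Compare {H1, H2, H3}: its best feasible assignment gives total 400.
Every other set of open sites that can feasibly serve all demand totals ≥ 340 even under its best assignment. Minimum: 307.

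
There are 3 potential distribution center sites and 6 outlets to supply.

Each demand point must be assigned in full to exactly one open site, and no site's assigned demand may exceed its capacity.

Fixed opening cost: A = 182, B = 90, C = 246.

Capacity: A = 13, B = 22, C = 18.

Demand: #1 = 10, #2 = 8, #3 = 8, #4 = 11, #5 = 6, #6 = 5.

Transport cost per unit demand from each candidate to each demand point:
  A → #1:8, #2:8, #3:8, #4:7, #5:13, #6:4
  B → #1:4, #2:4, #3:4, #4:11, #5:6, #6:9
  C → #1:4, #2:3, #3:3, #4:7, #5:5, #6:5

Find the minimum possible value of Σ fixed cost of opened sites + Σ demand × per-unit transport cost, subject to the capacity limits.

Open {A, B, C}; cheapest assignment that respects the capacities:
  A (cap 13, load 11): #4 — cost 11×7 = 77
  B (cap 22, load 22): #2, #3, #5 — cost 8×4 + 8×4 + 6×6 = 100
  C (cap 18, load 15): #1, #6 — cost 10×4 + 5×5 = 65
  Shipping 242, fixed 518 → total 760.
  Any other capacity-feasible assignment to {A, B, C} ships for at least 242.
Total demand is 48 and no other set of sites has combined capacity ≥ 48, so {A, B, C} is the only feasible choice of open sites. Minimum: 760.

760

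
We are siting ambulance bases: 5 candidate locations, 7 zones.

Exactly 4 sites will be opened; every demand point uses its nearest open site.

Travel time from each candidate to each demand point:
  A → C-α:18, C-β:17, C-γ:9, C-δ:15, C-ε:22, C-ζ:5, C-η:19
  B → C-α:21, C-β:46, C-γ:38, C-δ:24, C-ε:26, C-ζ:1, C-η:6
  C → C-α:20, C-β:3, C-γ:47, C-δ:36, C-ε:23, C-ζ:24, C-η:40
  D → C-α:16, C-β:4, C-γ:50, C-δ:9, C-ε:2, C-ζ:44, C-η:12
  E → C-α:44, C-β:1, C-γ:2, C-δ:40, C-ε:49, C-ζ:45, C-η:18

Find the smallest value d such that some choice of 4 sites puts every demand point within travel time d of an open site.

Open {A, B, C, D}.
  Farthest demand point is C-α at travel time 16 (to D); all others are ≤ 16.
With {A, B, D, E} the worst case is 16.
With {A, C, D, E} the worst case is 16.
No size-4 selection achieves below 16.

16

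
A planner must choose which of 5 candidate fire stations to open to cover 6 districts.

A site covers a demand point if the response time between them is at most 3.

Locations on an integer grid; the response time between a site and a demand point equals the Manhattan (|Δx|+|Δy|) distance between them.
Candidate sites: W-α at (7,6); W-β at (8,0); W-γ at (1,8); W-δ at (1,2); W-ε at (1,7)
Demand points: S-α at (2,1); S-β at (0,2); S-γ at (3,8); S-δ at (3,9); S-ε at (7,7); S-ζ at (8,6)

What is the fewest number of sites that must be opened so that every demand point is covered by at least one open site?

Coverage sets (demand points within 3 of each site):
  W-α: {S-ε, S-ζ}
  W-β: {}
  W-γ: {S-γ, S-δ}
  W-δ: {S-α, S-β}
  W-ε: {S-γ}
No 2 sites suffice: every size-2 union leaves at least one demand point uncovered.
But {W-α, W-γ, W-δ} covers everything, so the minimum is 3.

3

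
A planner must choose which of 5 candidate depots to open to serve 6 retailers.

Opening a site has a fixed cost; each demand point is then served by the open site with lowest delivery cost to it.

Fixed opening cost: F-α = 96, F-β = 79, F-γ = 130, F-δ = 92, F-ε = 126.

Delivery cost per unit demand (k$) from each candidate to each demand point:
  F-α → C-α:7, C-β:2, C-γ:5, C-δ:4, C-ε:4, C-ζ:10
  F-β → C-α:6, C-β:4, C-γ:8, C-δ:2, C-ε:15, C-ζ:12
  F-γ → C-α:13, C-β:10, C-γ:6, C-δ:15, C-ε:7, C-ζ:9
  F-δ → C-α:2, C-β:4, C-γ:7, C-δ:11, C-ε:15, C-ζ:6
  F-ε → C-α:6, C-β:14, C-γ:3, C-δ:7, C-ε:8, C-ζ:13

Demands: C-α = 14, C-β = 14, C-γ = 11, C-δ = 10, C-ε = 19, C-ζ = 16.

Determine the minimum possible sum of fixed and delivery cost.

Open {F-α, F-δ}: assign each demand point to its cheapest open site.
  C-α→F-δ 14×2=28, C-β→F-α 14×2=28, C-γ→F-α 11×5=55, C-δ→F-α 10×4=40, C-ε→F-α 19×4=76, C-ζ→F-δ 16×6=96
  delivery cost 323, fixed 188 → total 511.
Compare {F-α}: delivery cost 457 + fixed 96 = 553.
Compare {F-α, F-β, F-δ}: delivery cost 303 + fixed 267 = 570.
Compare {F-α, F-β}: delivery cost 423 + fixed 175 = 598.
All other subsets cost ≥ 553. Minimum total cost: 511.

511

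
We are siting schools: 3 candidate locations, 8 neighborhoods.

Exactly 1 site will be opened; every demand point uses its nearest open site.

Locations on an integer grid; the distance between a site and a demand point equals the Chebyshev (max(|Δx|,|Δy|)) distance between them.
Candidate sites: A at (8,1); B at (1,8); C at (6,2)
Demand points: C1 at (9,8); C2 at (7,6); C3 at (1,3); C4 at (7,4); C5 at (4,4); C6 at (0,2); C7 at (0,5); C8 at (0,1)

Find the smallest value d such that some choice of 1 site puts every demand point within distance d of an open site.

Open {C}.
  Farthest demand point is C1 at distance 6 (to C); all others are ≤ 6.
With {A} the worst case is 8.
With {B} the worst case is 8.
No size-1 selection achieves below 6.

6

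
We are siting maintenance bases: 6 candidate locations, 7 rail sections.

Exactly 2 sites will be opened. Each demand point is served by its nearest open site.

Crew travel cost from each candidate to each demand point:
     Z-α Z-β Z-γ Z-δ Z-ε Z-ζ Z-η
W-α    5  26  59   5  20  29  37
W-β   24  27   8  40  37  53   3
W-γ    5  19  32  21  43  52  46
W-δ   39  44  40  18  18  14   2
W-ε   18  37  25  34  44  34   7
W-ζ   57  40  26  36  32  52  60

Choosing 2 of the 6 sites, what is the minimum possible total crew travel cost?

96

Open {W-α, W-β}.
  Z-α→W-α 5, Z-β→W-α 26, Z-γ→W-β 8, Z-δ→W-α 5, Z-ε→W-α 20, Z-ζ→W-α 29, Z-η→W-β 3  ⇒ total 96.
Compare {W-γ, W-δ}: total 108.
Compare {W-α, W-δ}: total 110.
No size-2 selection does better; minimum is 96.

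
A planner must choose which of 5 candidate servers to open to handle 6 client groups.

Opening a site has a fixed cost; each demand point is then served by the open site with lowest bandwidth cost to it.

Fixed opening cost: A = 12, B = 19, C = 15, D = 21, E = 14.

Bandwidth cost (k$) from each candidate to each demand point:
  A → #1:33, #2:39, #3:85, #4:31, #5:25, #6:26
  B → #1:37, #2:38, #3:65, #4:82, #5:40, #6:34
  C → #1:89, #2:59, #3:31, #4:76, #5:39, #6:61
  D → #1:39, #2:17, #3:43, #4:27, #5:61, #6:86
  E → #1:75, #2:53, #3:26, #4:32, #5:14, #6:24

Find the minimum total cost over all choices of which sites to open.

182

Open {D, E}: assign each demand point to its cheapest open site.
  #1→D 39, #2→D 17, #3→E 26, #4→D 27, #5→E 14, #6→E 24
  bandwidth cost 147, fixed 35 → total 182.
Compare {A, D, E}: bandwidth cost 141 + fixed 47 = 188.
Compare {A, E}: bandwidth cost 167 + fixed 26 = 193.
Compare {C, D, E}: bandwidth cost 147 + fixed 50 = 197.
All other subsets cost ≥ 188. Minimum total cost: 182.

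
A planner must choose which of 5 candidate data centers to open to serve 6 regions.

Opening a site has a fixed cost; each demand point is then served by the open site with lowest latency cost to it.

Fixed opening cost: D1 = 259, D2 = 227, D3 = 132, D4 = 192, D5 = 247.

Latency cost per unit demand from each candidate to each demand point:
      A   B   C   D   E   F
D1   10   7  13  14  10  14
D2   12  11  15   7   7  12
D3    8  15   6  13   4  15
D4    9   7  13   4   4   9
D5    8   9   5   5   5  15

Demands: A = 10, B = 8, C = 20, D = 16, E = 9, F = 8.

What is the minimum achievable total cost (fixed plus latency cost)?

744

Open {D5}: assign each demand point to its cheapest open site.
  A→D5 10×8=80, B→D5 8×9=72, C→D5 20×5=100, D→D5 16×5=80, E→D5 9×5=45, F→D5 8×15=120
  latency cost 497, fixed 247 → total 744.
Compare {D3, D4}: latency cost 428 + fixed 324 = 752.
Compare {D4}: latency cost 578 + fixed 192 = 770.
Compare {D3}: latency cost 684 + fixed 132 = 816.
All other subsets cost ≥ 752. Minimum total cost: 744.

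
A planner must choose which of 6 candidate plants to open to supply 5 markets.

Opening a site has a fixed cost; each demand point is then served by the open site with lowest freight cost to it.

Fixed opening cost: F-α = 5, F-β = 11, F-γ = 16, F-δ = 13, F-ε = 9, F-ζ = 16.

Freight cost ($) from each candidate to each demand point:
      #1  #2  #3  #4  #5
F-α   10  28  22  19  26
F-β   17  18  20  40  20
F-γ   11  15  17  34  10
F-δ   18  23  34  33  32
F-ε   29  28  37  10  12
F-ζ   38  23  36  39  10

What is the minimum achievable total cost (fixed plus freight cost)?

Open {F-γ, F-ε}: assign each demand point to its cheapest open site.
  #1→F-γ 11, #2→F-γ 15, #3→F-γ 17, #4→F-ε 10, #5→F-γ 10
  freight cost 63, fixed 25 → total 88.
Compare {F-α, F-γ}: freight cost 71 + fixed 21 = 92.
Compare {F-α, F-γ, F-ε}: freight cost 62 + fixed 30 = 92.
Compare {F-α, F-β, F-ε}: freight cost 70 + fixed 25 = 95.
All other subsets cost ≥ 92. Minimum total cost: 88.

88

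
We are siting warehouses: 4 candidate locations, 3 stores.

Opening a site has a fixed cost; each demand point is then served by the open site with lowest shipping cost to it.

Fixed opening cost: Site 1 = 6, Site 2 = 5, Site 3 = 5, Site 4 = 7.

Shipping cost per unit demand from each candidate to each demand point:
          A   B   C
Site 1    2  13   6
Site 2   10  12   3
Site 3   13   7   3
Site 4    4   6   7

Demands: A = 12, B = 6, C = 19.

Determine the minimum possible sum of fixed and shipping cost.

134

Open {Site 1, Site 3}: assign each demand point to its cheapest open site.
  A→Site 1 12×2=24, B→Site 3 6×7=42, C→Site 3 19×3=57
  shipping cost 123, fixed 11 → total 134.
Compare {Site 1, Site 2, Site 4}: shipping cost 117 + fixed 18 = 135.
Compare {Site 1, Site 3, Site 4}: shipping cost 117 + fixed 18 = 135.
Compare {Site 1, Site 2, Site 3}: shipping cost 123 + fixed 16 = 139.
All other subsets cost ≥ 135. Minimum total cost: 134.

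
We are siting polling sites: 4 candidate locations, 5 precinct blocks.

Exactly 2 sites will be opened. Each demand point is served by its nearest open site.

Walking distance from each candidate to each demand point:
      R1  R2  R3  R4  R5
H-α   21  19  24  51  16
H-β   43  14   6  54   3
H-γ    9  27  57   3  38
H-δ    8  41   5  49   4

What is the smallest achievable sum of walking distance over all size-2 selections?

Open {H-β, H-γ}.
  R1→H-γ 9, R2→H-β 14, R3→H-β 6, R4→H-γ 3, R5→H-β 3  ⇒ total 35.
Compare {H-γ, H-δ}: total 47.
Compare {H-α, H-γ}: total 71.
No size-2 selection does better; minimum is 35.

35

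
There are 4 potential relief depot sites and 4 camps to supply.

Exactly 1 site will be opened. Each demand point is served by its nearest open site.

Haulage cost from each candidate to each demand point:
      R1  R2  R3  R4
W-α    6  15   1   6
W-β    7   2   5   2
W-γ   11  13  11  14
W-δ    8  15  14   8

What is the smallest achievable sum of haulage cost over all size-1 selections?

Open {W-β}.
  R1→W-β 7, R2→W-β 2, R3→W-β 5, R4→W-β 2  ⇒ total 16.
Compare {W-α}: total 28.
Compare {W-δ}: total 45.
No size-1 selection does better; minimum is 16.

16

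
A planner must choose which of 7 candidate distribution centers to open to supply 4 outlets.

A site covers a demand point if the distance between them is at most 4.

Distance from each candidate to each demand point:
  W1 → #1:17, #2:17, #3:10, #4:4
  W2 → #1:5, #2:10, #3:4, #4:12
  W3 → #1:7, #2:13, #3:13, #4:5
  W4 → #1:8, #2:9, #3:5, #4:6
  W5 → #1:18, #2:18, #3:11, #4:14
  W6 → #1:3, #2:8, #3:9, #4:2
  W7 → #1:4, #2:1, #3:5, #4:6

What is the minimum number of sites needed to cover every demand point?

3

Coverage sets (demand points within 4 of each site):
  W1: {#4}
  W2: {#3}
  W3: {}
  W4: {}
  W5: {}
  W6: {#1, #4}
  W7: {#1, #2}
No 2 sites suffice: every size-2 union leaves at least one demand point uncovered.
But {W1, W2, W7} covers everything, so the minimum is 3.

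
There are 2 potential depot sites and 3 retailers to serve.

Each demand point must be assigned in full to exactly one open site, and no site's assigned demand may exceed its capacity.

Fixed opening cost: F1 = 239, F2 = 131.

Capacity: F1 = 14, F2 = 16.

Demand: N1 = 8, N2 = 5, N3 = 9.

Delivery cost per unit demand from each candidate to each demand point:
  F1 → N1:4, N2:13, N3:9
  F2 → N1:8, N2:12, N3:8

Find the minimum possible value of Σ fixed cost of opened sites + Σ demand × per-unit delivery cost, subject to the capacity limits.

534

Open {F1, F2}; cheapest assignment that respects the capacities:
  F1 (cap 14, load 8): N1 — cost 8×4 = 32
  F2 (cap 16, load 14): N2, N3 — cost 5×12 + 9×8 = 132
  Shipping 164, fixed 370 → total 534.
  Any other capacity-feasible assignment to {F1, F2} ships for at least 164.
Total demand is 22 and no other set of sites has combined capacity ≥ 22, so {F1, F2} is the only feasible choice of open sites. Minimum: 534.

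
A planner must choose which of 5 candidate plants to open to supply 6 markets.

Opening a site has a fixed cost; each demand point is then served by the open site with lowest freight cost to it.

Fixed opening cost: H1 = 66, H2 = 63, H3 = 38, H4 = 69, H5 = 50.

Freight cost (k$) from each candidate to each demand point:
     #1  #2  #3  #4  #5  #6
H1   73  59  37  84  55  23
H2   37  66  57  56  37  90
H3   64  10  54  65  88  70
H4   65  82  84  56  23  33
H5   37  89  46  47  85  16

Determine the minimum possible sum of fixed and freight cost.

329

Open {H3, H5}: assign each demand point to its cheapest open site.
  #1→H5 37, #2→H3 10, #3→H5 46, #4→H5 47, #5→H5 85, #6→H5 16
  freight cost 241, fixed 88 → total 329.
Compare {H3, H4, H5}: freight cost 179 + fixed 157 = 336.
Compare {H2, H3, H5}: freight cost 193 + fixed 151 = 344.
Compare {H3, H4}: freight cost 240 + fixed 107 = 347.
All other subsets cost ≥ 336. Minimum total cost: 329.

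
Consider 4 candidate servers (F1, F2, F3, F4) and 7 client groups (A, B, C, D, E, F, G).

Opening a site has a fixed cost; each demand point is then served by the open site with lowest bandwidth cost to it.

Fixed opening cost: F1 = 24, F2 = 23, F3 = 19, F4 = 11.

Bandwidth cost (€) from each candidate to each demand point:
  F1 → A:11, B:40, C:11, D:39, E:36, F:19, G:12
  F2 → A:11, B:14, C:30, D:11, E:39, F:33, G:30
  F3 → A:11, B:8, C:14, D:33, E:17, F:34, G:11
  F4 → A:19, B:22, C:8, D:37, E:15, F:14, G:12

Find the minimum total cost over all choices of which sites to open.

119

Open {F2, F4}: assign each demand point to its cheapest open site.
  A→F2 11, B→F2 14, C→F4 8, D→F2 11, E→F4 15, F→F4 14, G→F4 12
  bandwidth cost 85, fixed 34 → total 119.
Compare {F3, F4}: bandwidth cost 100 + fixed 30 = 130.
Compare {F2, F3, F4}: bandwidth cost 78 + fixed 53 = 131.
Compare {F4}: bandwidth cost 127 + fixed 11 = 138.
All other subsets cost ≥ 130. Minimum total cost: 119.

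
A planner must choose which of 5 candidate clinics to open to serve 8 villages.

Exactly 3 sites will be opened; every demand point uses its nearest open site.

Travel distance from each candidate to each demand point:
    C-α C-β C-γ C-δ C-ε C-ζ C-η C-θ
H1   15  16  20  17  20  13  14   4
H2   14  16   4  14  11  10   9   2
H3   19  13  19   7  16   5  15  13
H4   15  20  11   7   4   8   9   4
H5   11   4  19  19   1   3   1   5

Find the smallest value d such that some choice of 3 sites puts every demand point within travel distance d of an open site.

11

Open {H1, H4, H5}.
  Farthest demand point is C-α at travel distance 11 (to H5); all others are ≤ 11.
With {H2, H3, H5} the worst case is 11.
With {H2, H4, H5} the worst case is 11.
No size-3 selection achieves below 11.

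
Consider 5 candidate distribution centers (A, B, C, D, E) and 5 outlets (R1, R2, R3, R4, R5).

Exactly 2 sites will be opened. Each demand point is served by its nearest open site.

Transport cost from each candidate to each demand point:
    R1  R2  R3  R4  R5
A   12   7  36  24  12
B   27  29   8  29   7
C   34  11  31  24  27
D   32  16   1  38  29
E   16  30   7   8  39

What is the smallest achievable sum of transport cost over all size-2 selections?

Open {A, E}.
  R1→A 12, R2→A 7, R3→E 7, R4→E 8, R5→A 12  ⇒ total 46.
Compare {A, D}: total 56.
Compare {A, B}: total 58.
No size-2 selection does better; minimum is 46.

46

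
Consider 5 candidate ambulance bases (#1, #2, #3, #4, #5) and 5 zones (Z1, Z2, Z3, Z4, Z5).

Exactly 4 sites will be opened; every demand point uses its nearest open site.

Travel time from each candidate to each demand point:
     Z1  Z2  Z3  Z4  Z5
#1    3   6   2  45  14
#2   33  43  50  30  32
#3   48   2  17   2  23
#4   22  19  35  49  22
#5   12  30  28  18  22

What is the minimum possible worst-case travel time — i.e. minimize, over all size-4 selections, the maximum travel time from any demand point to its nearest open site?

Open {#1, #2, #3, #4}.
  Farthest demand point is Z5 at travel time 14 (to #1); all others are ≤ 14.
With {#1, #2, #3, #5} the worst case is 14.
With {#1, #3, #4, #5} the worst case is 14.
No size-4 selection achieves below 14.

14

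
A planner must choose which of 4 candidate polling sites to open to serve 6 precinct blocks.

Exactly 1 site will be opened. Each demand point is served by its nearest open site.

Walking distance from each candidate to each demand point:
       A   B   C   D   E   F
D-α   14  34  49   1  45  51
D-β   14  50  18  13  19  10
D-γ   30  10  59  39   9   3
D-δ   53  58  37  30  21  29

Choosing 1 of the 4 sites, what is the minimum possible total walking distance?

124

Open {D-β}.
  A→D-β 14, B→D-β 50, C→D-β 18, D→D-β 13, E→D-β 19, F→D-β 10  ⇒ total 124.
Compare {D-γ}: total 150.
Compare {D-α}: total 194.
No size-1 selection does better; minimum is 124.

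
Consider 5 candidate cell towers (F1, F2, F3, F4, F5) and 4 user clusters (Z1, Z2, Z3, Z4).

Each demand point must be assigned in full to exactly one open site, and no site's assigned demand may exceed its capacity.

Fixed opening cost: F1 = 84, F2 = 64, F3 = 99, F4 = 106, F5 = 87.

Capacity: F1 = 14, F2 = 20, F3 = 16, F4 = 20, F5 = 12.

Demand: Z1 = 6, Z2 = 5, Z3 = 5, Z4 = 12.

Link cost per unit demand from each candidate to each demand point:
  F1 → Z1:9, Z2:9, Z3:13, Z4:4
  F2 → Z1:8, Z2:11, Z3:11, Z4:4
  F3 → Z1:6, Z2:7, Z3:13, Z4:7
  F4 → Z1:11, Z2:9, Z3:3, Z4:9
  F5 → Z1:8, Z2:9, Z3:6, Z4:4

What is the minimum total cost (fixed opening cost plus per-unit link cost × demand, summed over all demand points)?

Open {F2, F5}; cheapest assignment that respects the capacities:
  F2 (cap 20, load 18): Z1, Z4 — cost 6×8 + 12×4 = 96
  F5 (cap 12, load 10): Z2, Z3 — cost 5×9 + 5×6 = 75
  Shipping 171, fixed 151 → total 322.
  Any other capacity-feasible assignment to {F2, F5} ships for at least 171.
Compare {F2, F4}: its best feasible assignment gives total 326.
Compare {F2, F3}: its best feasible assignment gives total 337.
Every other set of open sites that can feasibly serve all demand totals ≥ 326 even under its best assignment. Minimum: 322.

322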